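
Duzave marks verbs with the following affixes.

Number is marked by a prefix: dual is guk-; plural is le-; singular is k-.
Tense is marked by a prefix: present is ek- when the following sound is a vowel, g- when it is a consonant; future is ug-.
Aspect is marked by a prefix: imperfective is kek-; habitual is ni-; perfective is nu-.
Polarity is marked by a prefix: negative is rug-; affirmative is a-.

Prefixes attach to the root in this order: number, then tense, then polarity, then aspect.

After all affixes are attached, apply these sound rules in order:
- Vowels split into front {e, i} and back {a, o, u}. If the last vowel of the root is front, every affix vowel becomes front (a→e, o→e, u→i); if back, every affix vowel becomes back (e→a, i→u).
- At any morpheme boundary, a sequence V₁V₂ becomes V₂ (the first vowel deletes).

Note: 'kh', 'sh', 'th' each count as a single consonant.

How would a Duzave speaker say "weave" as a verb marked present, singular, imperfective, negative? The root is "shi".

kekriggkshi

Attach number singular k- → kshi.
Attach tense present g- (before consonant 'k') → gkshi.
Attach polarity negative rug- → ruggkshi.
Attach aspect imperfective kek- → kekruggkshi.
Apply vowel harmony: kekruggkshi → kekriggkshi.
Vowel deletion: no change.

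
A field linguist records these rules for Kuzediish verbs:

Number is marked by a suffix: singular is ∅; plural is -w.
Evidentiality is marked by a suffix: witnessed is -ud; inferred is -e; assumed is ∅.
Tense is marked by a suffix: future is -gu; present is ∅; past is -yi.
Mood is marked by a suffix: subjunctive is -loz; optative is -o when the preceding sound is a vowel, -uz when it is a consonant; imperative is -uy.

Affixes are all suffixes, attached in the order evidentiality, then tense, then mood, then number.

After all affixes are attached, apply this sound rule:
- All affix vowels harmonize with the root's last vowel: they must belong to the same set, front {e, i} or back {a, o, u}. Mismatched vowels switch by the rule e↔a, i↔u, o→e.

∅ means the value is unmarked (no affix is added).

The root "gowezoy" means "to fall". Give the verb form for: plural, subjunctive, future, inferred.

gowezoyagulozw

Attach evidentiality inferred -e → gowezoye.
Attach tense future -gu → gowezoyegu.
Attach mood subjunctive -loz → gowezoyeguloz.
Attach number plural -w → gowezoyegulozw.
Apply vowel harmony: gowezoyegulozw → gowezoyagulozw.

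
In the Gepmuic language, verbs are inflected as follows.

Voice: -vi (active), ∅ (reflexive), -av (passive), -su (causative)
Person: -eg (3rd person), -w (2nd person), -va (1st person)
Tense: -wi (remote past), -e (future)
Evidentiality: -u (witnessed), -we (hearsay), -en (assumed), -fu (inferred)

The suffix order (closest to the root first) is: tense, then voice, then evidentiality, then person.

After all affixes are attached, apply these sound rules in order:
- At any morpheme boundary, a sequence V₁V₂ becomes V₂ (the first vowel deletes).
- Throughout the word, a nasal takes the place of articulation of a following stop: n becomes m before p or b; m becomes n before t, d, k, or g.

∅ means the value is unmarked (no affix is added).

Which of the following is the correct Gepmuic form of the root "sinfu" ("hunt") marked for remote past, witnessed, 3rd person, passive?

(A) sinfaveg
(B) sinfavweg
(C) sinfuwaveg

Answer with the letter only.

Attach tense remote past -wi → sinfuwi.
Attach voice passive -av → sinfuwiav.
Attach evidentiality witnessed -u → sinfuwiavu.
Attach person 3rd person -eg → sinfuwiavueg.
Apply vowel deletion: sinfuwiavueg → sinfuwaveg.
Nasal assimilation: no change.
So the correct form is sinfuwaveg, option (C).
(A) sinfaveg is wrong: it uses future instead of remote past for tense.
(B) sinfavweg is wrong: it has the affixes in the wrong order.

C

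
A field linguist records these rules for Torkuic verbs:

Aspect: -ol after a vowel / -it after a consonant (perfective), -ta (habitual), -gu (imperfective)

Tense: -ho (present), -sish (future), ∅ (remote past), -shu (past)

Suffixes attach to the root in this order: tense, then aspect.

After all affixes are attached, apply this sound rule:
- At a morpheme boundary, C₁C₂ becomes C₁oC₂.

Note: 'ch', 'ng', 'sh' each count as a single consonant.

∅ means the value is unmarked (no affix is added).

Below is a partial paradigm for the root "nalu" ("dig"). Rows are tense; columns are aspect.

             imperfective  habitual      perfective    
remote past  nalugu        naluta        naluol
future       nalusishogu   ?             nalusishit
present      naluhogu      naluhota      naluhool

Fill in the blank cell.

Attach tense future -sish → nalusish.
Attach aspect habitual -ta → nalusishta.
Apply epenthesis: nalusishta → nalusishota.

nalusishota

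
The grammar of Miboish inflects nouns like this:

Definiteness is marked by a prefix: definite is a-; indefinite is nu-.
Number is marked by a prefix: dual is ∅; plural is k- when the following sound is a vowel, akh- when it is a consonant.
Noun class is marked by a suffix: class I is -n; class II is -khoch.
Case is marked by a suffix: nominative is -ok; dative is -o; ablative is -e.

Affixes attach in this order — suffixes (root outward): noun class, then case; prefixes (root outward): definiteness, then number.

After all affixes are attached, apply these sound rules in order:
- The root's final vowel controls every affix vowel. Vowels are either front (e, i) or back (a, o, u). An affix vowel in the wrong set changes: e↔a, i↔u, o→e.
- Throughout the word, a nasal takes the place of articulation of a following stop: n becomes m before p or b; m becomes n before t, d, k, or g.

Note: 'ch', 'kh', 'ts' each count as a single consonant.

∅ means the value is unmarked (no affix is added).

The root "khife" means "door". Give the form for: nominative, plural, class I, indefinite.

Attach noun class class I -n → khifen.
Attach definiteness indefinite nu- → nukhifen.
Attach number plural akh- (before consonant 'n') → akhnukhifen.
Attach case nominative -ok → akhnukhifenok.
Apply vowel harmony: akhnukhifenok → ekhnikhifenek.
Nasal assimilation: no change.

ekhnikhifenek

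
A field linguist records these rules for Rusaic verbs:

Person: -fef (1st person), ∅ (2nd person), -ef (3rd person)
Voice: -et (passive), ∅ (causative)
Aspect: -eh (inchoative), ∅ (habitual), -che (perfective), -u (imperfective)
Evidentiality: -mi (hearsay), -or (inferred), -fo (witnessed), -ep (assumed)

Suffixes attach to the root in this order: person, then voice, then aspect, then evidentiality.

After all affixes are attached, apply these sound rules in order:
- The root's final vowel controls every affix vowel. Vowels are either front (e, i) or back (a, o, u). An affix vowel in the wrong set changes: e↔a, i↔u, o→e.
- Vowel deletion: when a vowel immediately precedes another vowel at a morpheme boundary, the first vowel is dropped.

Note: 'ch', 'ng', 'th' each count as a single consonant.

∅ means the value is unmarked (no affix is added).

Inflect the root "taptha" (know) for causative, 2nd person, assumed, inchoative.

tapthahap

person = 2nd person: zero marking, form stays taptha.
voice = causative: zero marking, form stays taptha.
Attach aspect inchoative -eh → tapthaeh.
Attach evidentiality assumed -ep → tapthaehep.
Apply vowel harmony: tapthaehep → tapthaahap.
Apply vowel deletion: tapthaahap → tapthahap.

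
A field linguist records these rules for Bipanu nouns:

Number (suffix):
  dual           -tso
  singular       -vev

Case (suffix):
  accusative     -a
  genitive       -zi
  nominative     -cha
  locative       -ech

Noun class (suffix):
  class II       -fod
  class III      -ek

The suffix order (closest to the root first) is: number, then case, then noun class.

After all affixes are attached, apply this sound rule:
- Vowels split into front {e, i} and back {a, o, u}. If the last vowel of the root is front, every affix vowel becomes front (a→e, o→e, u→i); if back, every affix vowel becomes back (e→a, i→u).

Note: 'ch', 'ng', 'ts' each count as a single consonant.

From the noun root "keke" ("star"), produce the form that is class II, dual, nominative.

Attach number dual -tso → keketso.
Attach case nominative -cha → keketsocha.
Attach noun class class II -fod → keketsochafod.
Apply vowel harmony: keketsochafod → keketsechefed.

keketsechefed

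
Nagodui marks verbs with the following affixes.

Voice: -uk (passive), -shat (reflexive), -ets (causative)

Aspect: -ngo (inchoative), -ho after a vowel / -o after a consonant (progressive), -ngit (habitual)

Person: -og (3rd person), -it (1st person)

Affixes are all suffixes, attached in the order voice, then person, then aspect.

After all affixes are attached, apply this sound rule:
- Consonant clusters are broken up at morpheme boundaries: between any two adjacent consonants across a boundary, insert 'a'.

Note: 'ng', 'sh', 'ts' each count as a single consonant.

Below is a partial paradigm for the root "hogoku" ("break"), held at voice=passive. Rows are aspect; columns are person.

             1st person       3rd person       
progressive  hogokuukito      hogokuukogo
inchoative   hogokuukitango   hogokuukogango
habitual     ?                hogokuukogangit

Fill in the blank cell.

hogokuukitangit

Attach voice passive -uk → hogokuuk.
Attach person 1st person -it → hogokuukit.
Attach aspect habitual -ngit → hogokuukitngit.
Apply epenthesis: hogokuukitngit → hogokuukitangit.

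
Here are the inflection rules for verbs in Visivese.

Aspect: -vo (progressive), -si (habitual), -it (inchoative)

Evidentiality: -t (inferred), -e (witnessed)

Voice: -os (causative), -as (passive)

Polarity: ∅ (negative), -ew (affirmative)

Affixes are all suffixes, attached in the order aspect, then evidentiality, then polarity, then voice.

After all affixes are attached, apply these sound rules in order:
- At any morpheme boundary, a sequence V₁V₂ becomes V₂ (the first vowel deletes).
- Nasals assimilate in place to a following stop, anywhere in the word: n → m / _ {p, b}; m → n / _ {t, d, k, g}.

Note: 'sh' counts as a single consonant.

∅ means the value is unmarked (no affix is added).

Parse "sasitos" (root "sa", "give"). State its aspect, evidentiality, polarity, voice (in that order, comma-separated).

habitual, inferred, negative, causative

Segment: sa-si-t-os.
aspect: -si → habitual.
evidentiality: -t → inferred.
polarity: ∅ → negative.
voice: -os → causative.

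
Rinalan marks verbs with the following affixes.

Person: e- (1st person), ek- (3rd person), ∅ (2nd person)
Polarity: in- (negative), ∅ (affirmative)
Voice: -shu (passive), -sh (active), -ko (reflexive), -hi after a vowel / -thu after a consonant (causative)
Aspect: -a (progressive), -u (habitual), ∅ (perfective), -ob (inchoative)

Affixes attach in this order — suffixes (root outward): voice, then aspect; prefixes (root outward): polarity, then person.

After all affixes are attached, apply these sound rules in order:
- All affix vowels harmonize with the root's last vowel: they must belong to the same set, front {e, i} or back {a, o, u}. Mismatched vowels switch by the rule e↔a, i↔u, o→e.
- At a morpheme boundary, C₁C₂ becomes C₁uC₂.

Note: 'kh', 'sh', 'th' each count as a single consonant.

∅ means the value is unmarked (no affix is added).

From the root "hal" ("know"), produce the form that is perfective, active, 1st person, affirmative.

polarity = affirmative: zero marking, form stays hal.
Attach person 1st person e- → ehal.
Attach voice active -sh → ehalsh.
aspect = perfective: zero marking, form stays ehalsh.
Apply vowel harmony: ehalsh → ahalsh.
Apply epenthesis: ahalsh → ahalush.

ahalush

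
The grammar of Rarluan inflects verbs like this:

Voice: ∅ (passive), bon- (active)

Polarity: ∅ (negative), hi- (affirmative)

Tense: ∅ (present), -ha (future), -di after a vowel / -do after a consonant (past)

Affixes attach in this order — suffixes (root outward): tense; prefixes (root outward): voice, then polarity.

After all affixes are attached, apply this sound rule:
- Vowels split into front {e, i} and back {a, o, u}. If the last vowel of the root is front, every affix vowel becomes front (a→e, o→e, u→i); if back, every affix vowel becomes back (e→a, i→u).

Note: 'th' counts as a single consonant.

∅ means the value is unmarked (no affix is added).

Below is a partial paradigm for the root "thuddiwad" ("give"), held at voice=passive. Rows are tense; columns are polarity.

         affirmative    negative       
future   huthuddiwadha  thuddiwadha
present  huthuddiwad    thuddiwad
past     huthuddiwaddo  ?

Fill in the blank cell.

voice = passive: zero marking, form stays thuddiwad.
polarity = negative: zero marking, form stays thuddiwad.
Attach tense past -do (after consonant 'd') → thuddiwaddo.
Vowel harmony: no change.

thuddiwaddo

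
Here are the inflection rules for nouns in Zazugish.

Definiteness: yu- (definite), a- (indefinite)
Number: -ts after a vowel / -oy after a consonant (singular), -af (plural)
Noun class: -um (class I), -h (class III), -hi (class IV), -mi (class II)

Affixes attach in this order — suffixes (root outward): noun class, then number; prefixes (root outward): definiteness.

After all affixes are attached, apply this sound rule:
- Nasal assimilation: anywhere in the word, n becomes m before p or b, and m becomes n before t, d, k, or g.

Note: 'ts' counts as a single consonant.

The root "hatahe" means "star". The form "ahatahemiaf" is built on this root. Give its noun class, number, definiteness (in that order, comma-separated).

class II, plural, indefinite

Segment: a-hatahe-mi-af.
noun class: -mi → class II.
number: -af → plural.
definiteness: a- → indefinite.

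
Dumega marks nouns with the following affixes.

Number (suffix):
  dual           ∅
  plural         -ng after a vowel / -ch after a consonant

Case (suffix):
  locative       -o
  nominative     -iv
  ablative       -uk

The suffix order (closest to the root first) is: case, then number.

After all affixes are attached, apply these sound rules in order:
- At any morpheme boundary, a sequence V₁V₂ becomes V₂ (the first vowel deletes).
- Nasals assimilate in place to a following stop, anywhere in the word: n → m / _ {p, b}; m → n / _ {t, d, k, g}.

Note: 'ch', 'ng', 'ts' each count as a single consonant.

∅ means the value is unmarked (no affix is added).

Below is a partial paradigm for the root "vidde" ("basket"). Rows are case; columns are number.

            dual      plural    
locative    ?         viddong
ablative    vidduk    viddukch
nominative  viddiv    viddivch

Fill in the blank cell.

Attach case locative -o → viddeo.
number = dual: zero marking, form stays viddeo.
Apply vowel deletion: viddeo → viddo.
Nasal assimilation: no change.

viddo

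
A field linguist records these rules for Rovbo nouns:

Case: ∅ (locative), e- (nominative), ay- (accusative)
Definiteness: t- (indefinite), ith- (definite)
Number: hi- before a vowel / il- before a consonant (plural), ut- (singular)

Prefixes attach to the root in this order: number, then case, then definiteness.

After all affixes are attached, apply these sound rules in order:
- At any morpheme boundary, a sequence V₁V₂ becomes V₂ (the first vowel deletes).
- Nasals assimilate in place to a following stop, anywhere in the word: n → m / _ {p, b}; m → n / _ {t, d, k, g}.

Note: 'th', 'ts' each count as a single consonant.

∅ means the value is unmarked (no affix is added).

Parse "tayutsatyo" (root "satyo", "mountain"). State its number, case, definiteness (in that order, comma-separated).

singular, accusative, indefinite

Segment: t-ay-ut-satyo.
number: ut- → singular.
case: ay- → accusative.
definiteness: t- → indefinite.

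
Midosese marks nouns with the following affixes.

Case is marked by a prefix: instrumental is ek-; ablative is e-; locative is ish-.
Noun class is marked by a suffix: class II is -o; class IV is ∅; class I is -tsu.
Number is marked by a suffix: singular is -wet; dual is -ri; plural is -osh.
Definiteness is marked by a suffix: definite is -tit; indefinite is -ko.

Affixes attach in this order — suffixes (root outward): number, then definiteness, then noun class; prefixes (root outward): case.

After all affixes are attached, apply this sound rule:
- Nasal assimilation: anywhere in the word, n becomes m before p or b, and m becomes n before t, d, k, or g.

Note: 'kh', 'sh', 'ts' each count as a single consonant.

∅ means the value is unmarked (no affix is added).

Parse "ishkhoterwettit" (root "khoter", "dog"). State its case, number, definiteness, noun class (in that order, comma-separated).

Segment: ish-khoter-wet-tit.
case: ish- → locative.
number: -wet → singular.
definiteness: -tit → definite.
noun class: ∅ → class IV.

locative, singular, definite, class IV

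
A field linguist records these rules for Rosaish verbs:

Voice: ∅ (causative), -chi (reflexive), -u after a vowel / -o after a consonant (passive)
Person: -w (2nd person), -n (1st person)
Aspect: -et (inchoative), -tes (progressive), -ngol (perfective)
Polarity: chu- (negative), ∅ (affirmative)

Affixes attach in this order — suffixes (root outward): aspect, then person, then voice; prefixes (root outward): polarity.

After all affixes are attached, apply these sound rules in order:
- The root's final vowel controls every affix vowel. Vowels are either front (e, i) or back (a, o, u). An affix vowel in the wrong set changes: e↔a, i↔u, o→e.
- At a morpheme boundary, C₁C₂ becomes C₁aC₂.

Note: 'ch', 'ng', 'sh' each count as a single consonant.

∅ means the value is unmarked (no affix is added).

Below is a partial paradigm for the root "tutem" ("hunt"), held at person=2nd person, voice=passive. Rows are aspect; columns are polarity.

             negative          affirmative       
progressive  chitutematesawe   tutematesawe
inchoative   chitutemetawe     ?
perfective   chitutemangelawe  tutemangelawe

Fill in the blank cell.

Attach aspect inchoative -et → tutemet.
Attach person 2nd person -w → tutemetw.
Attach voice passive -o (after consonant 'w') → tutemetwo.
polarity = affirmative: zero marking, form stays tutemetwo.
Apply vowel harmony: tutemetwo → tutemetwe.
Apply epenthesis: tutemetwe → tutemetawe.

tutemetawe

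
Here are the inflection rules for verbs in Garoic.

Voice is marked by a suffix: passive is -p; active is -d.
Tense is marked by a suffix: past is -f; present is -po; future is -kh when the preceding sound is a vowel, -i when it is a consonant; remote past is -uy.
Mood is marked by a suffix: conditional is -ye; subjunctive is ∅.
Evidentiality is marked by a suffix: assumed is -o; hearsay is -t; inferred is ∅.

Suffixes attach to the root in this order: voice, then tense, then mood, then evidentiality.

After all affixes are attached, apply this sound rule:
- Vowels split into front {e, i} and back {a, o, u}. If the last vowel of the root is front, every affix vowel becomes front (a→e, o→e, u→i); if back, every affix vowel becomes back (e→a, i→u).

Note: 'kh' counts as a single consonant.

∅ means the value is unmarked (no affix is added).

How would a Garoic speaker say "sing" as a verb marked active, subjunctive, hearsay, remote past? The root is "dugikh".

dugikhdiyt

Attach voice active -d → dugikhd.
Attach tense remote past -uy → dugikhduy.
mood = subjunctive: zero marking, form stays dugikhduy.
Attach evidentiality hearsay -t → dugikhduyt.
Apply vowel harmony: dugikhduyt → dugikhdiyt.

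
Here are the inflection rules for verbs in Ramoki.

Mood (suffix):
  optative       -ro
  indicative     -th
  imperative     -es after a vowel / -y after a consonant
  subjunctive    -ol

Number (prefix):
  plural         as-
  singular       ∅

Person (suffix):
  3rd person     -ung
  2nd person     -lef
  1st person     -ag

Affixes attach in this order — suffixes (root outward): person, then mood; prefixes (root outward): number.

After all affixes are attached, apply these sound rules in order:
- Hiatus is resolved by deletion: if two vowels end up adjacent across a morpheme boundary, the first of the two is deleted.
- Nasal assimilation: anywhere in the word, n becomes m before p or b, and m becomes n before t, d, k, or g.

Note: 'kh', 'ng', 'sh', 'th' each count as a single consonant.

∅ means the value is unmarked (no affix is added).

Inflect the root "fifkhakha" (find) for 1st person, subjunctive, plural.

Attach number plural as- → asfifkhakha.
Attach person 1st person -ag → asfifkhakhaag.
Attach mood subjunctive -ol → asfifkhakhaagol.
Apply vowel deletion: asfifkhakhaagol → asfifkhakhagol.
Nasal assimilation: no change.

asfifkhakhagol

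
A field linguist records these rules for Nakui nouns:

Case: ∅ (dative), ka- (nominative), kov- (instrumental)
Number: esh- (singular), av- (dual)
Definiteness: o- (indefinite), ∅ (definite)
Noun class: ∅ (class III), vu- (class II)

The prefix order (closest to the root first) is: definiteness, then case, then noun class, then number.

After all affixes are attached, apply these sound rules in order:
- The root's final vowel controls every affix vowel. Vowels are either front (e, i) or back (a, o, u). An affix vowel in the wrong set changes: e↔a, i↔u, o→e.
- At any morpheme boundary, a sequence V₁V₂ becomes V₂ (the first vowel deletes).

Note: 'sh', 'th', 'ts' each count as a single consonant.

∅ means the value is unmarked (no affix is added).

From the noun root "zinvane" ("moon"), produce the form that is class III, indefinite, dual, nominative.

Attach definiteness indefinite o- → ozinvane.
Attach case nominative ka- → kaozinvane.
noun class = class III: zero marking, form stays kaozinvane.
Attach number dual av- → avkaozinvane.
Apply vowel harmony: avkaozinvane → evkeezinvane.
Apply vowel deletion: evkeezinvane → evkezinvane.

evkezinvane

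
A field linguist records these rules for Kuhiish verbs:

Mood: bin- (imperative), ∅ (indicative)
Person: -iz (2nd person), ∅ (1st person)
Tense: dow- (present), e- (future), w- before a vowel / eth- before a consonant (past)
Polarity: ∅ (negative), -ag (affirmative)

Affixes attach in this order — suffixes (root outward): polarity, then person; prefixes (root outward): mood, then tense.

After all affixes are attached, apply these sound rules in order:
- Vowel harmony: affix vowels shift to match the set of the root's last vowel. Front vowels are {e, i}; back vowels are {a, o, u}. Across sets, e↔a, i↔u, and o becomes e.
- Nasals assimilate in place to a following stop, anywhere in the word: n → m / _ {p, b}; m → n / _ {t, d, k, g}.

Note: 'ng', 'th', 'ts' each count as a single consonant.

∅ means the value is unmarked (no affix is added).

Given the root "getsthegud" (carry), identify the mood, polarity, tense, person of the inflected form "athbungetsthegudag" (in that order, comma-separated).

imperative, affirmative, past, 1st person

Segment: eth-bin-getsthegud-ag.
mood: bin- → imperative.
polarity: -ag → affirmative.
tense: w/eth- → past.
person: ∅ → 1st person.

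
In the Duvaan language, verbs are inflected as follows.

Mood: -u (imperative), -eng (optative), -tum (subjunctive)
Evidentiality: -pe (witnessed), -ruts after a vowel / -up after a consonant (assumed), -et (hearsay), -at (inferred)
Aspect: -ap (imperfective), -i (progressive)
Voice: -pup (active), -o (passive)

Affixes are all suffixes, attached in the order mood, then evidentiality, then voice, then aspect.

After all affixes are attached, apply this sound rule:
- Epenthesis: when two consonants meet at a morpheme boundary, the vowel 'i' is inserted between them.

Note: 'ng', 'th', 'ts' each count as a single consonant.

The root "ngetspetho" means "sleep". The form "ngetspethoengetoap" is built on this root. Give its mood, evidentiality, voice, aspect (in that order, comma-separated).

optative, hearsay, passive, imperfective

Segment: ngetspetho-eng-et-o-ap.
mood: -eng → optative.
evidentiality: -et → hearsay.
voice: -o → passive.
aspect: -ap → imperfective.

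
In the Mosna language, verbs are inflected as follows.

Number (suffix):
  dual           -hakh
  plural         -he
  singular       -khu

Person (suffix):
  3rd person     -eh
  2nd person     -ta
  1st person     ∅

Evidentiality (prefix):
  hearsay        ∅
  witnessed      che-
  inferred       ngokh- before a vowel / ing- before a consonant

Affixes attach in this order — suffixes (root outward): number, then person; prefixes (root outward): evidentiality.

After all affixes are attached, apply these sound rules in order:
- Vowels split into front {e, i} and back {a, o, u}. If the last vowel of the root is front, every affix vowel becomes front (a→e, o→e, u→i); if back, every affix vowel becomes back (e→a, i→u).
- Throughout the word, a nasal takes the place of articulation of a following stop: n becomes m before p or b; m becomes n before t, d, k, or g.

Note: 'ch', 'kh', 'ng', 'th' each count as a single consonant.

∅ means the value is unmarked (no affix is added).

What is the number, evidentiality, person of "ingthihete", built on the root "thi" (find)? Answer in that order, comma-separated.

Segment: ing-thi-he-ta.
number: -he → plural.
evidentiality: ngokh/ing- → inferred.
person: -ta → 2nd person.

plural, inferred, 2nd person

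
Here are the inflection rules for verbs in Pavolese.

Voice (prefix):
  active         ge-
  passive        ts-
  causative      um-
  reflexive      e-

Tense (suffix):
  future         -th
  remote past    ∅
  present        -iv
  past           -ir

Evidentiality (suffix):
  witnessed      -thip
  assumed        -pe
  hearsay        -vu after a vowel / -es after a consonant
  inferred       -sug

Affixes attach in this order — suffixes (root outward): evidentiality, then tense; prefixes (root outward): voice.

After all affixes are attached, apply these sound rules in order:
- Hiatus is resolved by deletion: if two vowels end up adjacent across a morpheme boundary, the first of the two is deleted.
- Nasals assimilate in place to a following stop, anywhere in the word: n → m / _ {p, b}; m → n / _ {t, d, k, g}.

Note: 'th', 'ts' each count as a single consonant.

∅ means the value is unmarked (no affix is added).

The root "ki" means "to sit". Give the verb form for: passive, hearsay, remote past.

tskivu

Attach evidentiality hearsay -vu (after vowel 'i') → kivu.
tense = remote past: zero marking, form stays kivu.
Attach voice passive ts- → tskivu.
Vowel deletion: no change.
Nasal assimilation: no change.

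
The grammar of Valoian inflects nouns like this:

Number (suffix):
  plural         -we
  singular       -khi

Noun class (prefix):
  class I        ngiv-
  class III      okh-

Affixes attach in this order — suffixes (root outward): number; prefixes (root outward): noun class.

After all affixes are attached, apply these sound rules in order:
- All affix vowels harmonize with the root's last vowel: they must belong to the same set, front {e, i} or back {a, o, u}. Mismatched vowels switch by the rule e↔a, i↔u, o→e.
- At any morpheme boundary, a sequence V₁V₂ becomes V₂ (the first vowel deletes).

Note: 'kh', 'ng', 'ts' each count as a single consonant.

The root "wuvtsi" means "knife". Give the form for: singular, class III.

Attach noun class class III okh- → okhwuvtsi.
Attach number singular -khi → okhwuvtsikhi.
Apply vowel harmony: okhwuvtsikhi → ekhwuvtsikhi.
Vowel deletion: no change.

ekhwuvtsikhi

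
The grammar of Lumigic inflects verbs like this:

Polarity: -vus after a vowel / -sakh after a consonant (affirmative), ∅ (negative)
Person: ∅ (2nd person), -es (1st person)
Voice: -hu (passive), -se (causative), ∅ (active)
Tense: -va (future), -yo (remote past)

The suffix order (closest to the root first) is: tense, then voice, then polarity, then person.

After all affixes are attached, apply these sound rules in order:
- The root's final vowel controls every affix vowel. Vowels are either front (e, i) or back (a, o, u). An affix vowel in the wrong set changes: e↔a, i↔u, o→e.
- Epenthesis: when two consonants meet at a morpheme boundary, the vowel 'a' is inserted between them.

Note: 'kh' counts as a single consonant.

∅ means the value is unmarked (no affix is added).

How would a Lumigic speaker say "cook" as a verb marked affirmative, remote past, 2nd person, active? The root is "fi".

Attach tense remote past -yo → fiyo.
voice = active: zero marking, form stays fiyo.
Attach polarity affirmative -vus (after vowel 'o') → fiyovus.
person = 2nd person: zero marking, form stays fiyovus.
Apply vowel harmony: fiyovus → fiyevis.
Epenthesis: no change.

fiyevis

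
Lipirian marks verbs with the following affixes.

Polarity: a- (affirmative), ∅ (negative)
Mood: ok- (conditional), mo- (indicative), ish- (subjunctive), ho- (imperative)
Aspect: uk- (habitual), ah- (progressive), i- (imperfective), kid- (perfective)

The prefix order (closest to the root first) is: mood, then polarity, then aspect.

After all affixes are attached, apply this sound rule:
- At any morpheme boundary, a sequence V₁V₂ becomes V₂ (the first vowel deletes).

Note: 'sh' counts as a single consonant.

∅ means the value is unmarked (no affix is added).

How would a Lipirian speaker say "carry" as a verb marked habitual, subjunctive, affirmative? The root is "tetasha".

ukishtetasha

Attach mood subjunctive ish- → ishtetasha.
Attach polarity affirmative a- → aishtetasha.
Attach aspect habitual uk- → ukaishtetasha.
Apply vowel deletion: ukaishtetasha → ukishtetasha.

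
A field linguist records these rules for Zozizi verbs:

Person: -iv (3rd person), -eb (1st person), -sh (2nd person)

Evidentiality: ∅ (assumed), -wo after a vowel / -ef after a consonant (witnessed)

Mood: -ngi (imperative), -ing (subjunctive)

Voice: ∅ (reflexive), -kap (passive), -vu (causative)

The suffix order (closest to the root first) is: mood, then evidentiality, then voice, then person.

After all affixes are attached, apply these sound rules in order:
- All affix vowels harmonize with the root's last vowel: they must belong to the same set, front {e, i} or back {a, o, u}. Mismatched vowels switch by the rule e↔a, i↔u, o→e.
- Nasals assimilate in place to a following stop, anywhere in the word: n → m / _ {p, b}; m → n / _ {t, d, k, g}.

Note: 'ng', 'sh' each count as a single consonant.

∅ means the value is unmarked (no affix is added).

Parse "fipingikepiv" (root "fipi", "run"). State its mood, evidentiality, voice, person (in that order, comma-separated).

Segment: fipi-ngi-kap-iv.
mood: -ngi → imperative.
evidentiality: ∅ → assumed.
voice: -kap → passive.
person: -iv → 3rd person.

imperative, assumed, passive, 3rd person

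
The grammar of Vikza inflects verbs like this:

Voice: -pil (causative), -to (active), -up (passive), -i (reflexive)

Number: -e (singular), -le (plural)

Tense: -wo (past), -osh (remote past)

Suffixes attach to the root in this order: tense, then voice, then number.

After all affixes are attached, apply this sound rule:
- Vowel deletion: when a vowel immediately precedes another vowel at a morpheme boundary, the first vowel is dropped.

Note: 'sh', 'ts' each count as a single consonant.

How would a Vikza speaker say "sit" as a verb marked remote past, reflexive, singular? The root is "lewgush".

Attach tense remote past -osh → lewgushosh.
Attach voice reflexive -i → lewgushoshi.
Attach number singular -e → lewgushoshie.
Apply vowel deletion: lewgushoshie → lewgushoshe.

lewgushoshe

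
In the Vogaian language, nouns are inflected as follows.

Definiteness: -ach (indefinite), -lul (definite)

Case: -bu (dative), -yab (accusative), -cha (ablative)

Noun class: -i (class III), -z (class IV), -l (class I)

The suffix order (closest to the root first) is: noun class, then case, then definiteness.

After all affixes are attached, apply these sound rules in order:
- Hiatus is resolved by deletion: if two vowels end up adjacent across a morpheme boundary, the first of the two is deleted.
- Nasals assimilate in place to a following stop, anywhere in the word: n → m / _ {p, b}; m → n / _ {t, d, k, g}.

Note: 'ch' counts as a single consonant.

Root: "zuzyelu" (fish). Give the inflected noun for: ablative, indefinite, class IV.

zuzyeluzchach

Attach noun class class IV -z → zuzyeluz.
Attach case ablative -cha → zuzyeluzcha.
Attach definiteness indefinite -ach → zuzyeluzchaach.
Apply vowel deletion: zuzyeluzchaach → zuzyeluzchach.
Nasal assimilation: no change.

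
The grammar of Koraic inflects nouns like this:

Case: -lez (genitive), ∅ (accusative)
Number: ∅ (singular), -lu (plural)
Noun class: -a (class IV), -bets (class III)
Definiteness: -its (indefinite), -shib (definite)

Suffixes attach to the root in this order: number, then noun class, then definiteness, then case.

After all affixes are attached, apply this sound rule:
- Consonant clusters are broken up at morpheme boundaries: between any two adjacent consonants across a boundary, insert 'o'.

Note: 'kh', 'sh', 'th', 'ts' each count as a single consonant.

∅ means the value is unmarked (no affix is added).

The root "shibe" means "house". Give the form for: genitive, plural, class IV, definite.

shibeluashibolez

Attach number plural -lu → shibelu.
Attach noun class class IV -a → shibelua.
Attach definiteness definite -shib → shibeluashib.
Attach case genitive -lez → shibeluashiblez.
Apply epenthesis: shibeluashiblez → shibeluashibolez.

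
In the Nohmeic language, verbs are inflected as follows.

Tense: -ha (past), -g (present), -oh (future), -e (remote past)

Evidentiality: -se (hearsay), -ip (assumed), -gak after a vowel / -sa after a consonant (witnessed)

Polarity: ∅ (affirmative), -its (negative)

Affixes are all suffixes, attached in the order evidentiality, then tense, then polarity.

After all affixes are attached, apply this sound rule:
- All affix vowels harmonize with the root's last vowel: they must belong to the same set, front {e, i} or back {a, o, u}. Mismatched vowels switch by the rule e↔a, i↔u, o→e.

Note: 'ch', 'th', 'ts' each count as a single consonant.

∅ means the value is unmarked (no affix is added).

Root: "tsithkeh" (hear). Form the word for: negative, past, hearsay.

tsithkehseheits

Attach evidentiality hearsay -se → tsithkehse.
Attach tense past -ha → tsithkehseha.
Attach polarity negative -its → tsithkehsehaits.
Apply vowel harmony: tsithkehsehaits → tsithkehseheits.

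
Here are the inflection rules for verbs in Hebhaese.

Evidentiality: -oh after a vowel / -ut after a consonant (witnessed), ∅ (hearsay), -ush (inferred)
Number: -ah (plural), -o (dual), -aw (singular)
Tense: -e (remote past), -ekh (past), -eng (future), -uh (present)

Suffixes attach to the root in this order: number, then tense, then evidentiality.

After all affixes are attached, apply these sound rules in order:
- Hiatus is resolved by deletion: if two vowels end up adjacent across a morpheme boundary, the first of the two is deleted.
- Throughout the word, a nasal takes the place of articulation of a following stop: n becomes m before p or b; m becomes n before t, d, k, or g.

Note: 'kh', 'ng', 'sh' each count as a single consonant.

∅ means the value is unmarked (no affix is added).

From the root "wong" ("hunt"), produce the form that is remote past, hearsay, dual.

Attach number dual -o → wongo.
Attach tense remote past -e → wongoe.
evidentiality = hearsay: zero marking, form stays wongoe.
Apply vowel deletion: wongoe → wonge.
Nasal assimilation: no change.

wonge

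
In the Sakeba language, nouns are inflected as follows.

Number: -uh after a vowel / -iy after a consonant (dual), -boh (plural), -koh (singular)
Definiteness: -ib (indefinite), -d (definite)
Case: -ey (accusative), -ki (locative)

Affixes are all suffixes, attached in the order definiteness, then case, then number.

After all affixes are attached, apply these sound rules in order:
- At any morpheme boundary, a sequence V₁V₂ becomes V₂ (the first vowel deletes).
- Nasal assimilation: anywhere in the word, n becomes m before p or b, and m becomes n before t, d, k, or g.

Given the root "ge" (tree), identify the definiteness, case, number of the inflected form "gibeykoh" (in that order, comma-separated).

indefinite, accusative, singular

Segment: ge-ib-ey-koh.
definiteness: -ib → indefinite.
case: -ey → accusative.
number: -koh → singular.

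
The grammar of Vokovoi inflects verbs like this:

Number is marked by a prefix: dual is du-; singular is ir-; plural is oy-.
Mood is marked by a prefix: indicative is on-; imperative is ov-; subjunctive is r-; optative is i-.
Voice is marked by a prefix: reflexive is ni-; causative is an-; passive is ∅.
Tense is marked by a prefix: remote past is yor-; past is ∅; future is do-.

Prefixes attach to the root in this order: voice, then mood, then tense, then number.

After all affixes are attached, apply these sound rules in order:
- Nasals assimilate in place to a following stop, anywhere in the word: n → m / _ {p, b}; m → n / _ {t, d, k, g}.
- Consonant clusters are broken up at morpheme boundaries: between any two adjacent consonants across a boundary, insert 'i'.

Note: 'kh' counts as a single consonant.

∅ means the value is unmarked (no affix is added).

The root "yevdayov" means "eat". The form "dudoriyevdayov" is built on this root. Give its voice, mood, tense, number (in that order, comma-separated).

Segment: du-do-r-yevdayov.
voice: ∅ → passive.
mood: r- → subjunctive.
tense: do- → future.
number: du- → dual.

passive, subjunctive, future, dual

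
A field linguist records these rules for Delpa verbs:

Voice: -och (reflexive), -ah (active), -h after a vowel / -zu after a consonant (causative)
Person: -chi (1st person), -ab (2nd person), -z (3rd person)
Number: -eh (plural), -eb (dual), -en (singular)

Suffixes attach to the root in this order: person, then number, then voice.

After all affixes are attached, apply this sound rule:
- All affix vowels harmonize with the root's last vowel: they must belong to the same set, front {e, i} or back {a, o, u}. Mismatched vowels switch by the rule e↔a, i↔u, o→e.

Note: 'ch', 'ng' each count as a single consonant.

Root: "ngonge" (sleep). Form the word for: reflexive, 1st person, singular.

Attach person 1st person -chi → ngongechi.
Attach number singular -en → ngongechien.
Attach voice reflexive -och → ngongechienoch.
Apply vowel harmony: ngongechienoch → ngongechienech.

ngongechienech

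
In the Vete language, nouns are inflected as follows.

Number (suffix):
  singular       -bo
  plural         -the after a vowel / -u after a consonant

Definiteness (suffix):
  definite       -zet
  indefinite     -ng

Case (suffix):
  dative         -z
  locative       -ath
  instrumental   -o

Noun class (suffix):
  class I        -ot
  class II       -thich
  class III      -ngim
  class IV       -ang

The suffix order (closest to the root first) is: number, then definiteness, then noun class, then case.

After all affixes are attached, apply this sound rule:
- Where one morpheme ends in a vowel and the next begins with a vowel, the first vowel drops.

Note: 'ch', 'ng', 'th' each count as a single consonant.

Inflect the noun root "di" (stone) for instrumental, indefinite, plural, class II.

Attach number plural -the (after vowel 'i') → dithe.
Attach definiteness indefinite -ng → ditheng.
Attach noun class class II -thich → dithengthich.
Attach case instrumental -o → dithengthicho.
Vowel deletion: no change.

dithengthicho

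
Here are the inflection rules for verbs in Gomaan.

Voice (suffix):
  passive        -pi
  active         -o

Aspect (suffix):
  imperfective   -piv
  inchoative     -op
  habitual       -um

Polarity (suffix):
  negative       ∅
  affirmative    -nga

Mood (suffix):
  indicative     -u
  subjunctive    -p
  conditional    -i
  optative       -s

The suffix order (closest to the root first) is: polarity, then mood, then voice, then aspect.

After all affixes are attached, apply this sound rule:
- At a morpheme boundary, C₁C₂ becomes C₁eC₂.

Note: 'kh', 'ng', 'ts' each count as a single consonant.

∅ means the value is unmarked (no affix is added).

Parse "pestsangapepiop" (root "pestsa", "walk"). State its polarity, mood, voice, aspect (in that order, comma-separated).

affirmative, subjunctive, passive, inchoative

Segment: pestsa-nga-p-pi-op.
polarity: -nga → affirmative.
mood: -p → subjunctive.
voice: -pi → passive.
aspect: -op → inchoative.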